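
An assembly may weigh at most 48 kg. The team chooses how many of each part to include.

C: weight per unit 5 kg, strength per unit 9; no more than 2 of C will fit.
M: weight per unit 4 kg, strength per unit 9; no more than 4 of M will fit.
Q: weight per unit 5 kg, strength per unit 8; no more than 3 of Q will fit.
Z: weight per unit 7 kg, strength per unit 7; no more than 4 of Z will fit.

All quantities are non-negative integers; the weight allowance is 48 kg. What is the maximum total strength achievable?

85

2×C, 4×M, 3×Q, and 1×Z: weight 48 ≤ 48, strength 2·9 + 4·9 + 3·8 + 1·7 = 85.
2×C, 4×M, and 3×Q: weight 41 ≤ 48, strength 2·9 + 4·9 + 3·8 = 78.
Best is 85.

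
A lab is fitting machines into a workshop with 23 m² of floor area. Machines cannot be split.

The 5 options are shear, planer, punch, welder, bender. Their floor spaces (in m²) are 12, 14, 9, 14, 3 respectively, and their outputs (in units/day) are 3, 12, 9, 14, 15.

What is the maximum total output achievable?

29

Allowing fractional choices, the relaxed optimum would be about 35.0, but machines are indivisible.
punch + bender: floor space 9 + 3 = 12 ≤ 23, output 9 + 15 = 24.
planer + bender: floor space 14 + 3 = 17 ≤ 23, output 12 + 15 = 27.
welder + bender: floor space 14 + 3 = 17 ≤ 23, output 14 + 15 = 29.
Best is welder and bender with total output 29.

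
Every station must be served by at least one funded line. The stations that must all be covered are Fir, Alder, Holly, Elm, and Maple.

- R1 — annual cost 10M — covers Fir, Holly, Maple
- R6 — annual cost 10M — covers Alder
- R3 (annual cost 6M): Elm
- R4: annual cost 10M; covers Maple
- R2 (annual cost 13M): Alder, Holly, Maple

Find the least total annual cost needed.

26

This is an integer covering problem.
Choose R1, R6, and R3: together they cover Fir, Alder, Holly, Elm, Maple — every station.
Total annual cost: 10 + 10 + 6 = 26.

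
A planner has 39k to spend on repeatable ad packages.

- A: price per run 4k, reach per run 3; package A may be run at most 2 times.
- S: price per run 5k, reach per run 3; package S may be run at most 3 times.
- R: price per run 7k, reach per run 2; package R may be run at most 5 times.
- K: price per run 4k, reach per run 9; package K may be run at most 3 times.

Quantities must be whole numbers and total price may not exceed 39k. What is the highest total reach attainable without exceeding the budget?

2×A, 3×S, and 3×K: price 35 ≤ 39, reach 2·3 + 3·3 + 3·9 = 42.
1×A, 3×S, 1×R, and 3×K: price 38 ≤ 39, reach 1·3 + 3·3 + 1·2 + 3·9 = 41.
Best is 42.

42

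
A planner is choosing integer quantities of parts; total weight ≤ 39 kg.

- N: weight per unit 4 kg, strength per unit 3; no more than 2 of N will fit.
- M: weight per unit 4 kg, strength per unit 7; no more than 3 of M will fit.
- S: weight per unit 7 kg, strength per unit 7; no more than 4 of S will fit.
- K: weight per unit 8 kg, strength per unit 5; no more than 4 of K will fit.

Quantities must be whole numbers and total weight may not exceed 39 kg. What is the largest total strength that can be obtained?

45

1×N, 3×M, and 3×S: weight 37 ≤ 39, strength 1·3 + 3·7 + 3·7 = 45.
1×N, 3×M, 2×S, and 1×K: weight 38 ≤ 39, strength 1·3 + 3·7 + 2·7 + 1·5 = 43.
Best is 45.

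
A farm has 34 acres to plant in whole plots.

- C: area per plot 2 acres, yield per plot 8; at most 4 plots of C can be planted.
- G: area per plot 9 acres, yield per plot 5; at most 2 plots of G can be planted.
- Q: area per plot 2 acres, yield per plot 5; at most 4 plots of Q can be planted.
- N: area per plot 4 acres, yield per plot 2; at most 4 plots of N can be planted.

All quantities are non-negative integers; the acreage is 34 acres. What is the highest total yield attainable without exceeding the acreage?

62

This is a bounded integer knapsack.
Take 4×C, 2×G, and 4×Q: area 34 ≤ 34, yield 4·8 + 2·5 + 4·5 = 62.
C has the best ratio (8/2) and is taken to its limit of 4; remaining capacity is filled optimally with the others.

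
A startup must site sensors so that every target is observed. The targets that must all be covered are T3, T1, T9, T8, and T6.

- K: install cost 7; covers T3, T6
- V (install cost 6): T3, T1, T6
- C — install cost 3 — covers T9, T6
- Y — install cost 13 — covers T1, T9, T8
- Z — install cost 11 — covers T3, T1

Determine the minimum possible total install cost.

The greedy cost-per-new-target heuristic would pick C, V, and Y for 22, but a cheaper cover exists.
Choose V and Y: together they cover T3, T1, T9, T8, T6 — every target.
Total install cost: 6 + 13 = 19.
No cover costs less than 19.

19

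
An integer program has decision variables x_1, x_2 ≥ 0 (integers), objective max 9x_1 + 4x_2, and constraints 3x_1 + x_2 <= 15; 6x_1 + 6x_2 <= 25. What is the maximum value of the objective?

36

(x_1,x_2)=(4,0): 3·4+1·0=12≤15, 6·4+6·0=24≤25, objective 36.
(x_1,x_2)=(3,1): 3·3+1·1=10≤15, 6·3+6·1=24≤25, objective 31.
(x_1,x_2)=(3,0): 3·3+1·0=9≤15, 6·3+6·0=18≤25, objective 27.
Maximum is 36 at (x_1,x_2)=(4,0).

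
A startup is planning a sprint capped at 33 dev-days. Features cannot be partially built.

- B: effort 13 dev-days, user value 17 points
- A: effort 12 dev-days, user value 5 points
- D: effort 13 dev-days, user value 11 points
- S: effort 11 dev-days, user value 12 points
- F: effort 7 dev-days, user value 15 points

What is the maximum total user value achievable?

44

This is an integer program with binary decision variables.
Take B, S, and F: effort 13 + 11 + 7 = 31 ≤ 33, user value 17 + 12 + 15 = 44.
No other feasible combination does better.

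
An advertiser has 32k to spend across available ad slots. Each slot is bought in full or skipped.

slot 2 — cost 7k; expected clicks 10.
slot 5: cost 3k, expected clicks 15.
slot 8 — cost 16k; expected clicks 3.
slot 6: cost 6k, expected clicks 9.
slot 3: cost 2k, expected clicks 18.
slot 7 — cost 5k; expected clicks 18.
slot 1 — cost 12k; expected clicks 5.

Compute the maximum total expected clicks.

70

Take slot 2, slot 5, slot 6, slot 3, and slot 7: cost 7 + 3 + 6 + 2 + 5 = 23 ≤ 32, expected clicks 10 + 15 + 9 + 18 + 18 = 70.
No other feasible combination does better.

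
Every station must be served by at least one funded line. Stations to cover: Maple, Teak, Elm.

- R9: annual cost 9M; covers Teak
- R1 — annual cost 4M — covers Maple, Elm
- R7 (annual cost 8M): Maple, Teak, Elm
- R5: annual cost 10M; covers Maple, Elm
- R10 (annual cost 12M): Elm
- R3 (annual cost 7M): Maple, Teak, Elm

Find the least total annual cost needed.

R3 alone covers Maple, Teak, Elm — every station.
Total annual cost: 7.

7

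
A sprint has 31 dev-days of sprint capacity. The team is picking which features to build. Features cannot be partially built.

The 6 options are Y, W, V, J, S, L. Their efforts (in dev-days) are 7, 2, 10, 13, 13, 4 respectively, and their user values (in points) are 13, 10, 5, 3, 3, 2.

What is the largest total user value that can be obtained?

30

Allowing fractional choices, the relaxed optimum would be about 31.8, but features are indivisible.
Y + W + V: effort 7 + 2 + 10 = 19 ≤ 31, user value 13 + 10 + 5 = 28.
Y + W + V + L: effort 7 + 2 + 10 + 4 = 23 ≤ 31, user value 13 + 10 + 5 + 2 = 30.
Y + W + J + L: effort 7 + 2 + 13 + 4 = 26 ≤ 31, user value 13 + 10 + 3 + 2 = 28.
Best is Y, W, V, and L with total user value 30.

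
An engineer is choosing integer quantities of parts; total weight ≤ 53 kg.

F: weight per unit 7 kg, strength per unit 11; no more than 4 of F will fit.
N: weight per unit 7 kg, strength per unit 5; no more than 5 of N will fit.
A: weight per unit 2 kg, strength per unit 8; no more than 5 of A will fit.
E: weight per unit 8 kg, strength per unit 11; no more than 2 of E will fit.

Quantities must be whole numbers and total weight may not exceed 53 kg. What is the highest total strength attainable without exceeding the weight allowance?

This is a bounded integer knapsack.
A has the best ratio (8/2); taking only A gives at most 5×8 = 40 (stopped by the supply cap of 5).
Mixing does better — 4×F, 1×N, 5×A, and 1×E: weight 53 ≤ 53, strength 4·11 + 1·5 + 5·8 + 1·11 = 100.

100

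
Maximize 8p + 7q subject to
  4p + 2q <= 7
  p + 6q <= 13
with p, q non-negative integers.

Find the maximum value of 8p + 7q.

15

The continuous relaxation peaks at (0.727, 2.05) with value 20.14; rounding to a feasible lattice point costs some objective.
(p,q)=(1,1): 4·1+2·1=6≤7, 1·1+6·1=7≤13, objective 15.
(p,q)=(0,2): 4·0+2·2=4≤7, 1·0+6·2=12≤13, objective 14.
(p,q)=(1,0): 4·1+2·0=4≤7, 1·1+6·0=1≤13, objective 8.
(p,q)=(0,1): 4·0+2·1=2≤7, 1·0+6·1=6≤13, objective 7.
The best lattice point is (1,1), giving 15.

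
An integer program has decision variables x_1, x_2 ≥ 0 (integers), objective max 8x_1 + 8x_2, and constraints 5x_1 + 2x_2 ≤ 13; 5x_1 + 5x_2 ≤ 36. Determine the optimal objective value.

Relaxing integrality, the LP optimum is 52.00 at (x_1,x_2) = (0, 6.5), which is not an integer point.
(x_1,x_2)=(0,6): 5·0+2·6=12≤13, 5·0+5·6=30≤36, objective 48.
(x_1,x_2)=(0,5): 5·0+2·5=10≤13, 5·0+5·5=25≤36, objective 40.
No feasible integer point exceeds 48.

48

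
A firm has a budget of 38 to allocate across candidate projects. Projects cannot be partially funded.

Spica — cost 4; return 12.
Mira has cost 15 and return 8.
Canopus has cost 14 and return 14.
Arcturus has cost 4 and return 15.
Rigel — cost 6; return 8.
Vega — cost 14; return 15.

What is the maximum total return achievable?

Allowing fractional choices, the relaxed optimum would be about 60.0, but projects are indivisible.
Spica + Canopus + Arcturus + Vega: cost 4 + 14 + 4 + 14 = 36 ≤ 38, return 12 + 14 + 15 + 15 = 56.
Spica + Arcturus + Rigel + Vega: cost 4 + 4 + 6 + 14 = 28 ≤ 38, return 12 + 15 + 8 + 15 = 50.
Canopus + Arcturus + Rigel + Vega: cost 14 + 4 + 6 + 14 = 38 ≤ 38, return 14 + 15 + 8 + 15 = 52.
Best is Spica, Canopus, Arcturus, and Vega with total return 56.

56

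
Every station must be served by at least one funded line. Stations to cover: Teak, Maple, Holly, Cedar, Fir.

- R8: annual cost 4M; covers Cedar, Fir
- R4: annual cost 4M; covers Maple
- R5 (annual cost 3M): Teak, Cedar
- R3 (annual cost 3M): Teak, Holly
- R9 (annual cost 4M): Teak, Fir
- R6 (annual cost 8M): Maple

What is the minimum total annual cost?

11

This is an integer covering problem.
The greedy cost-per-new-station heuristic would pick R5, R3, R8, and R4 for 14, but a cheaper cover exists.
Choose R8, R4, and R3: together they cover Teak, Maple, Holly, Cedar, Fir — every station.
Total annual cost: 4 + 4 + 3 = 11.
No cover costs less than 11.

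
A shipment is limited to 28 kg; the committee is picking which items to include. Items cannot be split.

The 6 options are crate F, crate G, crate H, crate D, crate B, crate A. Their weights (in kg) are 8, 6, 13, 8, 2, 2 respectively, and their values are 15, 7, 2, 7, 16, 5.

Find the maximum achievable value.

Treat it as a binary knapsack problem.
Allowing fractional choices, the relaxed optimum would be about 50.3, but items are indivisible.
crate F + crate G + crate D + crate B + crate A: weight 8 + 6 + 8 + 2 + 2 = 26 ≤ 28, value 15 + 7 + 7 + 16 + 5 = 50.
crate F + crate G + crate D + crate B: weight 8 + 6 + 8 + 2 = 24 ≤ 28, value 15 + 7 + 7 + 16 = 45.
crate F + crate G + crate B + crate A: weight 8 + 6 + 2 + 2 = 18 ≤ 28, value 15 + 7 + 16 + 5 = 43.
Best is crate F, crate G, crate D, crate B, and crate A with total value 50.

50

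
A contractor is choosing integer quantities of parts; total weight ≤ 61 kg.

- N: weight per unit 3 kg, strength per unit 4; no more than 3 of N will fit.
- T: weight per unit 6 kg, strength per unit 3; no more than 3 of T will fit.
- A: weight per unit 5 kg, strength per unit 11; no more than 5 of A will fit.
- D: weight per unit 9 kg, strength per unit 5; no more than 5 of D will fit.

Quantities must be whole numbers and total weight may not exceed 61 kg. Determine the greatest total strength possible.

A has the best ratio (11/5); taking only A gives at most 5×11 = 55 (stopped by the supply cap of 5).
Mixing does better — 3×N, 5×A, and 3×D: weight 61 ≤ 61, strength 3·4 + 5·11 + 3·5 = 82.

82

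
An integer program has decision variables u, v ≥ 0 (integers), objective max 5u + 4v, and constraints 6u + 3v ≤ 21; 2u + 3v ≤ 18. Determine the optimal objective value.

25

(u,v)=(1,5): 6·1+3·5=21≤21, 2·1+3·5=17≤18, objective 25.
(u,v)=(0,6): 6·0+3·6=18≤21, 2·0+3·6=18≤18, objective 24.
(u,v)=(1,4): 6·1+3·4=18≤21, 2·1+3·4=14≤18, objective 21.
Maximum is 25 at (u,v)=(1,5).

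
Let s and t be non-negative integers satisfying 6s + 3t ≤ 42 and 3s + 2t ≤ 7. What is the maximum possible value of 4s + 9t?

27

The continuous relaxation peaks at (0, 3.5) with value 31.50; rounding to a feasible lattice point costs some objective.
(s,t)=(0,3): 6·0+3·3=9≤42, 3·0+2·3=6≤7, objective 27.
(s,t)=(1,2): 6·1+3·2=12≤42, 3·1+2·2=7≤7, objective 22.
(s,t)=(0,2): 6·0+3·2=6≤42, 3·0+2·2=4≤7, objective 18.
The best lattice point is (0,3), giving 27.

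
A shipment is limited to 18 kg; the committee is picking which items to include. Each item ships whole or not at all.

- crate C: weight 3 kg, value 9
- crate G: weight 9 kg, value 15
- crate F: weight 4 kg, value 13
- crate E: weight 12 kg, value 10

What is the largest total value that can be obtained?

crate G + crate F: weight 9 + 4 = 13 ≤ 18, value 15 + 13 = 28.
crate C + crate G + crate F: weight 3 + 9 + 4 = 16 ≤ 18, value 9 + 15 + 13 = 37.
Best is crate C, crate G, and crate F with total value 37.

37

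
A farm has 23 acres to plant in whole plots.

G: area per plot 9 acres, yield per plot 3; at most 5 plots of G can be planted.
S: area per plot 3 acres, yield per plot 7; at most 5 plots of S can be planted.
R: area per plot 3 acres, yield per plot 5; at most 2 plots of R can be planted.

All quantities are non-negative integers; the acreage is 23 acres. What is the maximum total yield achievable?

This is a bounded integer knapsack.
5×S and 1×R: area 18 ≤ 23, yield 5·7 + 1·5 = 40.
5×S and 2×R: area 21 ≤ 23, yield 5·7 + 2·5 = 45.
Best is 45.

45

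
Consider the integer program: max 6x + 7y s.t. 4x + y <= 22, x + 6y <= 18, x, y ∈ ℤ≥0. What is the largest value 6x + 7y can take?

44

The continuous relaxation peaks at (4.96, 2.17) with value 44.96; rounding to a feasible lattice point costs some objective.
(x,y)=(5,2): 4·5+1·2=22≤22, 1·5+6·2=17≤18, objective 44.
(x,y)=(4,2): 4·4+1·2=18≤22, 1·4+6·2=16≤18, objective 38.
(x,y)=(5,1): 4·5+1·1=21≤22, 1·5+6·1=11≤18, objective 37.
Maximum is 44 at (x,y)=(5,2).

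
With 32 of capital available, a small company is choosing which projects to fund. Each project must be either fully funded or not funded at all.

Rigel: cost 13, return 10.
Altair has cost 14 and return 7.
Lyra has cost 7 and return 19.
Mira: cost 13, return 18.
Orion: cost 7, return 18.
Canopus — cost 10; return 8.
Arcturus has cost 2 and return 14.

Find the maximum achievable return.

Take Lyra, Mira, Orion, and Arcturus: cost 7 + 13 + 7 + 2 = 29 ≤ 32, return 19 + 18 + 18 + 14 = 69.
No other feasible combination does better.

69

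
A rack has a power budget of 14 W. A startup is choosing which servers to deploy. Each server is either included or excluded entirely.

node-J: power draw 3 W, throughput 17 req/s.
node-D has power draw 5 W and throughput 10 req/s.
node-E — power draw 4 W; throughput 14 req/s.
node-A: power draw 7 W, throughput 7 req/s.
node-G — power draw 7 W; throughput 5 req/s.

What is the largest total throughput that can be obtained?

node-J + node-E + node-G: power draw 3 + 4 + 7 = 14 ≤ 14, throughput 17 + 14 + 5 = 36.
node-J + node-E + node-A: power draw 3 + 4 + 7 = 14 ≤ 14, throughput 17 + 14 + 7 = 38.
node-J + node-D + node-E: power draw 3 + 5 + 4 = 12 ≤ 14, throughput 17 + 10 + 14 = 41.
Best is node-J, node-D, and node-E with total throughput 41.

41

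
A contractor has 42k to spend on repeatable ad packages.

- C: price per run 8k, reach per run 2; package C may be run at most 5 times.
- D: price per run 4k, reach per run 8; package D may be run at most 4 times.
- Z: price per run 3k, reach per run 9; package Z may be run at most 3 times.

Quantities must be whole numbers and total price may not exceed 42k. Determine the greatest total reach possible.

63

Z has the best ratio (9/3); taking only Z gives at most 3×9 = 27 (stopped by the supply cap of 3).
Mixing does better — 2×C, 4×D, and 3×Z: price 41 ≤ 42, reach 2·2 + 4·8 + 3·9 = 63.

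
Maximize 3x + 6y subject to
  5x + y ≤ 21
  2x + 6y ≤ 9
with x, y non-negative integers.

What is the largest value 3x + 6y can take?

12

Relaxing integrality, the LP optimum is 13.18 at (x,y) = (4.18, 0.107), which is not an integer point.
(x,y)=(4,0): 5·4+1·0=20≤21, 2·4+6·0=8≤9, objective 12.
(x,y)=(3,0): 5·3+1·0=15≤21, 2·3+6·0=6≤9, objective 9.
The best lattice point is (4,0), giving 12.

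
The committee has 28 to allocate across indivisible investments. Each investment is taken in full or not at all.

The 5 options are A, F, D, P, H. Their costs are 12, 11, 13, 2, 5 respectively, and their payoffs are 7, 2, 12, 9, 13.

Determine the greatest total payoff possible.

34

Take D, P, and H: cost 13 + 2 + 5 = 20 ≤ 28, payoff 12 + 9 + 13 = 34.
No other feasible combination does better.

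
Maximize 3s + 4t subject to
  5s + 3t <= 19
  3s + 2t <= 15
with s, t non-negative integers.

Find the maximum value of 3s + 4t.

24

Relaxing integrality, the LP optimum is 25.33 at (s,t) = (0, 6.33), which is not an integer point.
(s,t)=(0,6): 5·0+3·6=18≤19, 3·0+2·6=12≤15, objective 24.
(s,t)=(0,5): 5·0+3·5=15≤19, 3·0+2·5=10≤15, objective 20.
No feasible integer point exceeds 24.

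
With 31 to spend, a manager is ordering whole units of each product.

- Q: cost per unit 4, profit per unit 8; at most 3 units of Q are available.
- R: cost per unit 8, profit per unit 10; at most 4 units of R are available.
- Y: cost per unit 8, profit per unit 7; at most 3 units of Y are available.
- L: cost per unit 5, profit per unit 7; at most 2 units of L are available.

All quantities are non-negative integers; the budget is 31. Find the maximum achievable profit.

Q has the best ratio (8/4); taking only Q gives at most 3×8 = 24 (stopped by the supply cap of 3).
Mixing does better — 3×Q, 1×R, and 2×L: cost 30 ≤ 31, profit 3·8 + 1·10 + 2·7 = 48.

48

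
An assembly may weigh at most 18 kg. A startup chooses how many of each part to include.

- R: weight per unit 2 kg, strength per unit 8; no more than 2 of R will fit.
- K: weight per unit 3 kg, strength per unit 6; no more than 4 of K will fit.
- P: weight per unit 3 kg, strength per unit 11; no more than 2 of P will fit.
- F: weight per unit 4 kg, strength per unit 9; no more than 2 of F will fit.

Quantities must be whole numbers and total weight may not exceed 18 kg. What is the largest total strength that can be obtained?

Take 2×R, 2×P, and 2×F: weight 18 ≤ 18, strength 2·8 + 2·11 + 2·9 = 56.
R has the best ratio (8/2) and is taken to its limit of 2; remaining capacity is filled optimally with the others.

56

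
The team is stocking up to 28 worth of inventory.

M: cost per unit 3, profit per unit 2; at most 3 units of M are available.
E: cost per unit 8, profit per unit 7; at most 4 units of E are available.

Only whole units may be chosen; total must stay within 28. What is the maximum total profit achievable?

23

This is a bounded integer knapsack.
Take 1×M and 3×E: cost 27 ≤ 28, profit 1·2 + 3·7 = 23.
No other integer combination yields more.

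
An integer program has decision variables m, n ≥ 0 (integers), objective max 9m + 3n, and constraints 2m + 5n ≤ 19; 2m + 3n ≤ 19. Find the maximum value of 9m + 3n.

The continuous relaxation peaks at (9.5, 0) with value 85.50; rounding to a feasible lattice point costs some objective.
(m,n)=(9,0) is feasible, giving 81.
(m,n)=(8,0) is feasible, giving 72.
Maximum is 81 at (m,n)=(9,0).

81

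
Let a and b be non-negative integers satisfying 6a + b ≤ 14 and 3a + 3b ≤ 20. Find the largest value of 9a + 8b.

Relaxing integrality, the LP optimum is 54.80 at (a,b) = (1.47, 5.2), which is not an integer point.
(a,b)=(1,5): 6·1+1·5=11≤14, 3·1+3·5=18≤20, objective 49.
(a,b)=(0,6): 6·0+1·6=6≤14, 3·0+3·6=18≤20, objective 48.
(a,b)=(1,4): 6·1+1·4=10≤14, 3·1+3·4=15≤20, objective 41.
No feasible integer point exceeds 49.

49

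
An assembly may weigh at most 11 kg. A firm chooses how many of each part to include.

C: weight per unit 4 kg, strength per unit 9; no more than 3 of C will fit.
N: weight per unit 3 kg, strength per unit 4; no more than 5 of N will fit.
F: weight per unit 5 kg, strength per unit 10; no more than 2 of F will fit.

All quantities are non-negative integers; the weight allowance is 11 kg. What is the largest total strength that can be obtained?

Take 2×C and 1×N: weight 11 ≤ 11, strength 2·9 + 1·4 = 22.
No other integer combination yields more.

22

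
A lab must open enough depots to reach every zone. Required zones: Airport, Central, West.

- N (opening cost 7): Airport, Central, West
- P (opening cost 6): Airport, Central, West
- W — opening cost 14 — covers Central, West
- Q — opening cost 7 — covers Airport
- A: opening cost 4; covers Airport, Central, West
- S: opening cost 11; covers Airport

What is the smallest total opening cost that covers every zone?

4

This is a weighted set-cover instance.
A alone covers Airport, Central, West — every zone.
Total opening cost: 4.
No cover costs less than 4.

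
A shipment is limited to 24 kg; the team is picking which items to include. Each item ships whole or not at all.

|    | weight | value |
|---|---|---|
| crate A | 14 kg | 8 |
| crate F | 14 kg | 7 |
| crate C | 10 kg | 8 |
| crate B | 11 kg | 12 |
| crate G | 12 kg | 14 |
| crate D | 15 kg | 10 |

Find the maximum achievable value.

26

Allowing fractional choices, the relaxed optimum would be about 26.8, but items are indivisible.
crate C + crate B: weight 10 + 11 = 21 ≤ 24, value 8 + 12 = 20.
crate C + crate G: weight 10 + 12 = 22 ≤ 24, value 8 + 14 = 22.
crate B + crate G: weight 11 + 12 = 23 ≤ 24, value 12 + 14 = 26.
Best is crate B and crate G with total value 26.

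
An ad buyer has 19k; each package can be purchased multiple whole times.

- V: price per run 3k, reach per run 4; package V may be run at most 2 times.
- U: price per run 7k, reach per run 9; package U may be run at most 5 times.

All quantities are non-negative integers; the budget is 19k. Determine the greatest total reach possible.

22

This is a bounded integer knapsack.
V has the best ratio (4/3); taking only V gives at most 2×4 = 8 (stopped by the supply cap of 2).
Mixing does better — 1×V and 2×U: price 17 ≤ 19, reach 1·4 + 2·9 = 22.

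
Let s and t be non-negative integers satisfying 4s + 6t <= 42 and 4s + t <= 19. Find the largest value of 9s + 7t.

Relaxing integrality, the LP optimum is 64.60 at (s,t) = (3.6, 4.6), which is not an integer point.
(s,t)=(3,5): 4·3+6·5=42≤42, 4·3+1·5=17≤19, objective 62.
(s,t)=(4,3): 4·4+6·3=34≤42, 4·4+1·3=19≤19, objective 57.
(s,t)=(3,4): 4·3+6·4=36≤42, 4·3+1·4=16≤19, objective 55.
No feasible integer point exceeds 62.

62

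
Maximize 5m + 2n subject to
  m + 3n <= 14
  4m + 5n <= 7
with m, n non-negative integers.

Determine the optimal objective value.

5

Relaxing integrality, the LP optimum is 8.75 at (m,n) = (1.75, 0), which is not an integer point.
(m,n)=(1,0): 1·1+3·0=1≤14, 4·1+5·0=4≤7, objective 5.
(m,n)=(0,1): 1·0+3·1=3≤14, 4·0+5·1=5≤7, objective 2.
(m,n)=(0,0): 1·0+3·0=0≤14, 4·0+5·0=0≤7, objective 0.
No feasible integer point exceeds 5.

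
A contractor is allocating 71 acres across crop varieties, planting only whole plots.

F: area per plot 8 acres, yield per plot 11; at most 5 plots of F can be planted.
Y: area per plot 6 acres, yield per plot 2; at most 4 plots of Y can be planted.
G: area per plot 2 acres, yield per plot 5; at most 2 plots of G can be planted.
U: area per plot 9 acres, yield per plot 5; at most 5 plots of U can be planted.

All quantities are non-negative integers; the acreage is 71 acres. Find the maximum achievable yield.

This is a bounded integer knapsack.
G has the best ratio (5/2); taking only G gives at most 2×5 = 10 (stopped by the supply cap of 2).
Mixing does better — 5×F, 2×G, and 3×U: area 71 ≤ 71, yield 5·11 + 2·5 + 3·5 = 80.

80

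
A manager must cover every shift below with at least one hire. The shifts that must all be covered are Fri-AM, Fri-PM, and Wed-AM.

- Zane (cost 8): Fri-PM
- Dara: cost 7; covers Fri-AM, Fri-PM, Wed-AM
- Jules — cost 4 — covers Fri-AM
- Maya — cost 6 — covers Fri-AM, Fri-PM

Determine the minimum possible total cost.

Dara alone covers Fri-AM, Fri-PM, Wed-AM — every shift.
Total cost: 7.

7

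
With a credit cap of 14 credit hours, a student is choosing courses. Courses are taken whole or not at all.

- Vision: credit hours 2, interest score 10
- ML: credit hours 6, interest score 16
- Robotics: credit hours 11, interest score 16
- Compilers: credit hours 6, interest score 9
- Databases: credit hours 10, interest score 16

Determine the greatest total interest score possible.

Allowing fractional choices, the relaxed optimum would be about 35.6, but courses are indivisible.
Vision + ML + Compilers: credit hours 2 + 6 + 6 = 14 ≤ 14, interest score 10 + 16 + 9 = 35.
Vision + ML: credit hours 2 + 6 = 8 ≤ 14, interest score 10 + 16 = 26.
Best is Vision, ML, and Compilers with total interest score 35.

35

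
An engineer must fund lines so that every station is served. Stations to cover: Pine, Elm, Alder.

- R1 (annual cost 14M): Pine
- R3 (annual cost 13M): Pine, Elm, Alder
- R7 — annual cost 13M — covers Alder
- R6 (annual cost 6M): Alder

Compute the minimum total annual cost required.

R3 alone covers Pine, Elm, Alder — every station.
Total annual cost: 13.
No cover costs less than 13.

13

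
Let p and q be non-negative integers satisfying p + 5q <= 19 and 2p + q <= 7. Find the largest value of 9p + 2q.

Relaxing integrality, the LP optimum is 31.50 at (p,q) = (3.5, 0), which is not an integer point.
(p,q)=(3,1) is feasible, giving 29.
(p,q)=(3,0) is feasible, giving 27.
(p,q)=(2,2) is feasible, giving 22.
The best lattice point is (3,1), giving 29.

29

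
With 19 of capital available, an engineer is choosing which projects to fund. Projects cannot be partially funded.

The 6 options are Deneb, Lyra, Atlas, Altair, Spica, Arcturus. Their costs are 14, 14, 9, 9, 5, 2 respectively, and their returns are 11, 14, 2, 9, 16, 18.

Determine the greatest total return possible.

43

Allowing fractional choices, the relaxed optimum would be about 46.0, but projects are indivisible.
Spica + Arcturus: cost 5 + 2 = 7 ≤ 19, return 16 + 18 = 34.
Altair + Spica + Arcturus: cost 9 + 5 + 2 = 16 ≤ 19, return 9 + 16 + 18 = 43.
Atlas + Spica + Arcturus: cost 9 + 5 + 2 = 16 ≤ 19, return 2 + 16 + 18 = 36.
Best is Altair, Spica, and Arcturus with total return 43.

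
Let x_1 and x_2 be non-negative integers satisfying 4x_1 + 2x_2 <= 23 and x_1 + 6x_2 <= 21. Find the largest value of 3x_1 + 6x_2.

The continuous relaxation peaks at (4.36, 2.77) with value 29.73; rounding to a feasible lattice point costs some objective.
(x_1,x_2)=(3,3): 4·3+2·3=18≤23, 1·3+6·3=21≤21, objective 27.
(x_1,x_2)=(4,2): 4·4+2·2=20≤23, 1·4+6·2=16≤21, objective 24.
The best lattice point is (3,3), giving 27.

27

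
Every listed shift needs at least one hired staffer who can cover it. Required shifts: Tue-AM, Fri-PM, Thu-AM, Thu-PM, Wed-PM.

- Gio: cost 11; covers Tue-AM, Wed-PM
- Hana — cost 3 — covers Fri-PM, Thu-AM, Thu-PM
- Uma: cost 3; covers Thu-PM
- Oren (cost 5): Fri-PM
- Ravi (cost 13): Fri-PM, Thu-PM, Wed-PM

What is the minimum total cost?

Choose Gio and Hana: together they cover Tue-AM, Fri-PM, Thu-AM, Thu-PM, Wed-PM — every shift.
Total cost: 11 + 3 = 14.
No cover costs less than 14.

14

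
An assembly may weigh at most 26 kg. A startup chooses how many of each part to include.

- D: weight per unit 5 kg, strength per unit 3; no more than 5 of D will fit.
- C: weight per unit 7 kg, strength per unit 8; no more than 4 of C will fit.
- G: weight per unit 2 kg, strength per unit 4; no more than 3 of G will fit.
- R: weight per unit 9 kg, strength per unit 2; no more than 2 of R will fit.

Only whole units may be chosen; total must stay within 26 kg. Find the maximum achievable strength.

This is a bounded integer knapsack.
G has the best ratio (4/2); taking only G gives at most 3×4 = 12 (stopped by the supply cap of 3).
Mixing does better — 3×C and 2×G: weight 25 ≤ 26, strength 3·8 + 2·4 = 32.

32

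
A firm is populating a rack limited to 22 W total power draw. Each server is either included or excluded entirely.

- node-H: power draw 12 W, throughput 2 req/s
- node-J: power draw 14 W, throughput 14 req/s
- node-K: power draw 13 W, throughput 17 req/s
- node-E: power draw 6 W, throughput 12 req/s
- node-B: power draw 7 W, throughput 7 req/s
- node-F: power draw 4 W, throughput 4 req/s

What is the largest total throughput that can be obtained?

29

node-K + node-E: power draw 13 + 6 = 19 ≤ 22, throughput 17 + 12 = 29.
node-K + node-B: power draw 13 + 7 = 20 ≤ 22, throughput 17 + 7 = 24.
node-J + node-E: power draw 14 + 6 = 20 ≤ 22, throughput 14 + 12 = 26.
Best is node-K and node-E with total throughput 29.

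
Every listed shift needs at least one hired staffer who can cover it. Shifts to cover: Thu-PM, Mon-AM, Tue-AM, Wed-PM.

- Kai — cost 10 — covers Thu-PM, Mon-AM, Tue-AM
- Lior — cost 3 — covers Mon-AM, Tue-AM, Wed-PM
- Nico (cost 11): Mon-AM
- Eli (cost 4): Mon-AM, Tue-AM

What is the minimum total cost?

13

Choose Kai and Lior: together they cover Thu-PM, Mon-AM, Tue-AM, Wed-PM — every shift.
Total cost: 10 + 3 = 13.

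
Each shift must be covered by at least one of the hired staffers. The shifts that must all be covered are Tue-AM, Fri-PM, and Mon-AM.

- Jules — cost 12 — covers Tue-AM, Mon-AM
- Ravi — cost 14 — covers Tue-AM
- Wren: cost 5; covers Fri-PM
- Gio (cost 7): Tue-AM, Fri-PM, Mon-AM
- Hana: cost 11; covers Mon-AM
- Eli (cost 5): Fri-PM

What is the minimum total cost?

Gio alone covers Tue-AM, Fri-PM, Mon-AM — every shift.
Total cost: 7.
No cover costs less than 7.

7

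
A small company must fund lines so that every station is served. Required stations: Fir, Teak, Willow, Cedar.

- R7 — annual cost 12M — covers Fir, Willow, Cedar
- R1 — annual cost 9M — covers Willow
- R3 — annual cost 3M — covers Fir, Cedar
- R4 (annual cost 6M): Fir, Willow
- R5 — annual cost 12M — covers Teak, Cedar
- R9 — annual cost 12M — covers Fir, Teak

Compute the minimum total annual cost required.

Choose R4 and R5: together they cover Fir, Teak, Willow, Cedar — every station.
Total annual cost: 6 + 12 = 18.

18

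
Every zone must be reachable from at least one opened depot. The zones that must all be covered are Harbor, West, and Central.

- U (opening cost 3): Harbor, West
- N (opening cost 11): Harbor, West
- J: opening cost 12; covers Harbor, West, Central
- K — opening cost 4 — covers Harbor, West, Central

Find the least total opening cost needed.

This is an integer covering problem.
K alone covers Harbor, West, Central — every zone.
Total opening cost: 4.
No cover costs less than 4.

4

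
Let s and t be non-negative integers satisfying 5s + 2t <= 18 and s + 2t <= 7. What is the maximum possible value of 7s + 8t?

31

(s,t)=(1,3): 5·1+2·3=11≤18, 1·1+2·3=7≤7, objective 31.
(s,t)=(2,2): 5·2+2·2=14≤18, 1·2+2·2=6≤7, objective 30.
(s,t)=(3,1): 5·3+2·1=17≤18, 1·3+2·1=5≤7, objective 29.
The best lattice point is (1,3), giving 31.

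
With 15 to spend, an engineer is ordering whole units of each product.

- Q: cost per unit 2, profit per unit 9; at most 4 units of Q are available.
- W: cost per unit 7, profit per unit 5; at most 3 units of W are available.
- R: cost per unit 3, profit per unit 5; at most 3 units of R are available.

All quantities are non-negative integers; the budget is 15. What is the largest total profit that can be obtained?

Take 4×Q and 2×R: cost 14 ≤ 15, profit 4·9 + 2·5 = 46.
Q has the best ratio (9/2) and is taken to its limit of 4; remaining capacity is filled optimally with the others.

46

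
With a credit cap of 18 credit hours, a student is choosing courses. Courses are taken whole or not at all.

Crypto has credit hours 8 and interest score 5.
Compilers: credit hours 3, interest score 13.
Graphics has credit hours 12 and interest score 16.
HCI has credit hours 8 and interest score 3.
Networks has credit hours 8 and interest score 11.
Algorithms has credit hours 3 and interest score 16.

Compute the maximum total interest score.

Allowing fractional choices, the relaxed optimum would be about 45.3, but courses are indivisible.
Crypto + Compilers + Algorithms: credit hours 8 + 3 + 3 = 14 ≤ 18, interest score 5 + 13 + 16 = 34.
Compilers + Graphics + Algorithms: credit hours 3 + 12 + 3 = 18 ≤ 18, interest score 13 + 16 + 16 = 45.
Compilers + Networks + Algorithms: credit hours 3 + 8 + 3 = 14 ≤ 18, interest score 13 + 11 + 16 = 40.
Best is Compilers, Graphics, and Algorithms with total interest score 45.

45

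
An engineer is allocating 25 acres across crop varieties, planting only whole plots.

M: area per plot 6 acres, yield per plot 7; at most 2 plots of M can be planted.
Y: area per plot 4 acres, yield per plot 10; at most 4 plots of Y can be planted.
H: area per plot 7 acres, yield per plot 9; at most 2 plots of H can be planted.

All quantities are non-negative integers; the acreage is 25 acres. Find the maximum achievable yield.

This is a bounded integer knapsack.
Take 4×Y and 1×H: area 23 ≤ 25, yield 4·10 + 1·9 = 49.
Y has the best ratio (10/4) and is taken to its limit of 4; remaining capacity is filled optimally with the others.

49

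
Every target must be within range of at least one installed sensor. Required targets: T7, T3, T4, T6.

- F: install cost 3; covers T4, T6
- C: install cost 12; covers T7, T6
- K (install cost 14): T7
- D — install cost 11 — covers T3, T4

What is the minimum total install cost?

The greedy cost-per-new-target heuristic would pick F, D, and C for 26, but a cheaper cover exists.
Choose C and D: together they cover T7, T3, T4, T6 — every target.
Total install cost: 12 + 11 = 23.
No cover costs less than 23.

23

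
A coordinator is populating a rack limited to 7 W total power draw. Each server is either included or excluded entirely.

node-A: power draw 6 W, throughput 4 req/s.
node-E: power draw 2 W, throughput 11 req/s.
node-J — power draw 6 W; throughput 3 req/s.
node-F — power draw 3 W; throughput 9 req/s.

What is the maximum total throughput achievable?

20

Allowing fractional choices, the relaxed optimum would be about 21.3, but servers are indivisible.
node-E: power draw 2 ≤ 7, throughput 11.
node-F: power draw 3 ≤ 7, throughput 9.
node-E + node-F: power draw 2 + 3 = 5 ≤ 7, throughput 11 + 9 = 20.
Best is node-E and node-F with total throughput 20.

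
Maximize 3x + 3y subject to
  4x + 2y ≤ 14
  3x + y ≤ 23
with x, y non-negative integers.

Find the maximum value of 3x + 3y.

(x,y)=(0,7): 4·0+2·7=14≤14, 3·0+1·7=7≤23, objective 21.
(x,y)=(0,6): 4·0+2·6=12≤14, 3·0+1·6=6≤23, objective 18.
No feasible integer point exceeds 21.

21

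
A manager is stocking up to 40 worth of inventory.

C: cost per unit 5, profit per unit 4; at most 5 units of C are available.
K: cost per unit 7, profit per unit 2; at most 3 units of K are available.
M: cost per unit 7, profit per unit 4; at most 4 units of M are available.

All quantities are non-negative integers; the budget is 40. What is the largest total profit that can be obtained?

5×C and 2×M: cost 39 ≤ 40, profit 5·4 + 2·4 = 28.
5×C, 1×K, and 1×M: cost 39 ≤ 40, profit 5·4 + 1·2 + 1·4 = 26.
Best is 28.

28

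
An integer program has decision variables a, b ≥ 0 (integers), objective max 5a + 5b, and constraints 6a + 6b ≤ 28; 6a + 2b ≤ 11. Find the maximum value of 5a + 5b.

20

The continuous relaxation peaks at (0, 4.67) with value 23.33; rounding to a feasible lattice point costs some objective.
(a,b)=(0,4): 6·0+6·4=24≤28, 6·0+2·4=8≤11, objective 20.
(a,b)=(0,3): 6·0+6·3=18≤28, 6·0+2·3=6≤11, objective 15.
No feasible integer point exceeds 20.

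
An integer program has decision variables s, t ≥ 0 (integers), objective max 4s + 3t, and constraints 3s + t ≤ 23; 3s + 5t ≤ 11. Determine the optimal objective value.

12

Relaxing integrality, the LP optimum is 14.67 at (s,t) = (3.67, 0), which is not an integer point.
(s,t)=(3,0): 3·3+1·0=9≤23, 3·3+5·0=9≤11, objective 12.
(s,t)=(2,1): 3·2+1·1=7≤23, 3·2+5·1=11≤11, objective 11.
(s,t)=(2,0): 3·2+1·0=6≤23, 3·2+5·0=6≤11, objective 8.
The best lattice point is (3,0), giving 12.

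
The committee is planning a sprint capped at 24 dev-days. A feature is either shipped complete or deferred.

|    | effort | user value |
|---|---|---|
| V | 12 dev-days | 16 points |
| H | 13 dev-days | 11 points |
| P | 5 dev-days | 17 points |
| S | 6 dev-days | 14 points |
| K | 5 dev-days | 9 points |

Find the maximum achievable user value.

47

Treat it as a binary knapsack problem.
Allowing fractional choices, the relaxed optimum would be about 50.7, but features are indivisible.
H + P + S: effort 13 + 5 + 6 = 24 ≤ 24, user value 11 + 17 + 14 = 42.
V + P + S: effort 12 + 5 + 6 = 23 ≤ 24, user value 16 + 17 + 14 = 47.
V + P + K: effort 12 + 5 + 5 = 22 ≤ 24, user value 16 + 17 + 9 = 42.
Best is V, P, and S with total user value 47.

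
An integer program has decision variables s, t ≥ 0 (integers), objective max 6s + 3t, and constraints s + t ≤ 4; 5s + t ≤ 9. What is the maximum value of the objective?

Relaxing integrality, the LP optimum is 15.75 at (s,t) = (1.25, 2.75), which is not an integer point.
(s,t)=(1,3): 1·1+1·3=4≤4, 5·1+1·3=8≤9, objective 15.
(s,t)=(1,2): 1·1+1·2=3≤4, 5·1+1·2=7≤9, objective 12.
(s,t)=(0,4): 1·0+1·4=4≤4, 5·0+1·4=4≤9, objective 12.
Maximum is 15 at (s,t)=(1,3).

15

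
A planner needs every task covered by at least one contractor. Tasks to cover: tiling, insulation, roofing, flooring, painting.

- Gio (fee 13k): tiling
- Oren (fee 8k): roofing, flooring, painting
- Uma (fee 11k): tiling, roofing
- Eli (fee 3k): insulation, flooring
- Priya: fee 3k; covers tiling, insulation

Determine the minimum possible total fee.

11

This is an integer covering problem.
The greedy cost-per-new-task heuristic would pick Eli, Priya, and Oren for 14, but a cheaper cover exists.
Choose Oren and Priya: together they cover tiling, insulation, roofing, flooring, painting — every task.
Total fee: 8 + 3 = 11.
No cover costs less than 11.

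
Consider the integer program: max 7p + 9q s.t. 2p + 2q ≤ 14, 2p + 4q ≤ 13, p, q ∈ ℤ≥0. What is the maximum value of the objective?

42

(p,q)=(6,0) is feasible, giving 42.
(p,q)=(5,0) is feasible, giving 35.
No feasible integer point exceeds 42.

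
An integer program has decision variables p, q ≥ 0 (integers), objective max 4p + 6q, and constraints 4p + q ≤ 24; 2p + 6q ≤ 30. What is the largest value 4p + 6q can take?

(p,q)=(5,3): 4·5+1·3=23≤24, 2·5+6·3=28≤30, objective 38.
(p,q)=(4,3): 4·4+1·3=19≤24, 2·4+6·3=26≤30, objective 34.
The best lattice point is (5,3), giving 38.

38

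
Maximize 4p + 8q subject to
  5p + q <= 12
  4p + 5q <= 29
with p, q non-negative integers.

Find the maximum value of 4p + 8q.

(p,q)=(1,5): 5·1+1·5=10≤12, 4·1+5·5=29≤29, objective 44.
(p,q)=(0,5): 5·0+1·5=5≤12, 4·0+5·5=25≤29, objective 40.
(p,q)=(1,4): 5·1+1·4=9≤12, 4·1+5·4=24≤29, objective 36.
No feasible integer point exceeds 44.

44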